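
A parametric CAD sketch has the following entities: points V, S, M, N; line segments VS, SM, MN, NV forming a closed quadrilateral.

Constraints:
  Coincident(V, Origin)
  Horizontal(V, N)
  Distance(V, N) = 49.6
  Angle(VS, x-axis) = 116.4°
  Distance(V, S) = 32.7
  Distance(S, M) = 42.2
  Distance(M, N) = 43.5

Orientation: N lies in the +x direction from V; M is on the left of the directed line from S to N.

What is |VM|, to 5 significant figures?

45.861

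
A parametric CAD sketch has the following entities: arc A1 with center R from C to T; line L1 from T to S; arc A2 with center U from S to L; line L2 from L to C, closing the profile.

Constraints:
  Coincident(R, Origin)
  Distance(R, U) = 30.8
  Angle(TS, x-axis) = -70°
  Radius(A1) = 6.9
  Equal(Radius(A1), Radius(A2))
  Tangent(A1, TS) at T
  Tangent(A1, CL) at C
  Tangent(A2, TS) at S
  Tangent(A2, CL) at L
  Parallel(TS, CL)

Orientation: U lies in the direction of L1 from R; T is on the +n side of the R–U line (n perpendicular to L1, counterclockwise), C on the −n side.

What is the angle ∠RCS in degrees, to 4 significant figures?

65.87°

The slot axis is L1's direction at -70.0°, so u = (cos -70.0°, sin -70.0°) = (0.3420, -0.9397) and n = (−sin -70.0°, cos -70.0°) = (0.9397, 0.3420). R is at the origin and U lies 30.8 along u from R, so U = 30.8·u = (10.53, -28.94). Tangency of A1 to both parallel lines with radius 6.9 puts T and C at R ± 6.9·n: T = (6.484, 2.360), C = (-6.484, -2.360). Equal radii place S and L the same way about U: S = U + 6.9·n = (17.02, -26.58), L = U − 6.9·n = (4.050, -31.30). Then cos ∠RCS = CR·CS / (|CR||CS|), giving 65.87°.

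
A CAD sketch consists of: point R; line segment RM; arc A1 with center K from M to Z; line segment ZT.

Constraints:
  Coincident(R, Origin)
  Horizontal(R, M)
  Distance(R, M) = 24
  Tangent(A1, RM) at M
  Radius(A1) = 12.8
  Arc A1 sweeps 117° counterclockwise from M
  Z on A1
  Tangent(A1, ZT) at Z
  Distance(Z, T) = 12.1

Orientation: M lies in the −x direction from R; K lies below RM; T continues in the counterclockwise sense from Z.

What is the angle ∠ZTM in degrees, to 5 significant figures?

38.372°

On A1, M sits at bearing 90° from K; a 117° counterclockwise sweep puts Z at bearing 207°, so Z = K + 12.8·(cos 207°, sin 207°) = (-35.405, -18.611). Tangency of A1 to ZT means the radius KZ is perpendicular to ZT, so ZT runs along (−sin 207°, cos 207°); with |ZT| = 12.1, T = (-29.912, -29.392). Then cos ∠ZTM = TZ·TM / (|TZ||TM|), giving 38.372°.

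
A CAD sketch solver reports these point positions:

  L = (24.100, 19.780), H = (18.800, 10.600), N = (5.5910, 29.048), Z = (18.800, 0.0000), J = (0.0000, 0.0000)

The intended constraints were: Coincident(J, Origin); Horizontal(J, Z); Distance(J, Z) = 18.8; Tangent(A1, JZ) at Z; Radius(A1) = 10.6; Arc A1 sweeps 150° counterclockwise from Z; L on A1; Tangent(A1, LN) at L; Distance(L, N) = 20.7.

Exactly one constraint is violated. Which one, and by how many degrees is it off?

Tangent(A1, LN) at L — off by 3.40°.

J = (0.00, 0.00) ✓; J.y = 0.00, Z.y = 0.00 ✓; |JZ| = 18.80 ✓; ∠(HZ, ZJ) = 90.00° ✓; |HZ| = 10.60 ✓; bearing(H→L) − bearing(H→Z) = 150.0° ✓; |HL| = 10.60 ✓; ∠(HL, LN) = 86.60° ✗; |LN| = 20.70 ✓.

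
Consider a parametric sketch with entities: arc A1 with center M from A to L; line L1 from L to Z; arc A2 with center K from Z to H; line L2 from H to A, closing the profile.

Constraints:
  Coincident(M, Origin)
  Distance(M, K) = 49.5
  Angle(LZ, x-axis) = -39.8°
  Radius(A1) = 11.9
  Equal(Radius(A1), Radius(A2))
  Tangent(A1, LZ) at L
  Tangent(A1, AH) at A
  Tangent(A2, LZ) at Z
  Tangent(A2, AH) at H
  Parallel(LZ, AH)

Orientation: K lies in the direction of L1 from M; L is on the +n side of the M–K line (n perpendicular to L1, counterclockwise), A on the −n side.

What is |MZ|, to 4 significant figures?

50.91

The slot axis is L1's direction at -39.8°, so u = (cos -39.8°, sin -39.8°) = (0.7683, -0.6401) and n = (−sin -39.8°, cos -39.8°) = (0.6401, 0.7683). M is at the origin and K lies 49.5 along u from M, so K = 49.5·u = (38.03, -31.69). Tangency of A1 to both parallel lines with radius 11.9 puts L and A at M ± 11.9·n: L = (7.617, 9.143), A = (-7.617, -9.143). Equal radii place Z and H the same way about K: Z = K + 11.9·n = (45.65, -22.54), H = K − 11.9·n = (30.41, -40.83). Then |MZ| = |Z − M| = 50.91.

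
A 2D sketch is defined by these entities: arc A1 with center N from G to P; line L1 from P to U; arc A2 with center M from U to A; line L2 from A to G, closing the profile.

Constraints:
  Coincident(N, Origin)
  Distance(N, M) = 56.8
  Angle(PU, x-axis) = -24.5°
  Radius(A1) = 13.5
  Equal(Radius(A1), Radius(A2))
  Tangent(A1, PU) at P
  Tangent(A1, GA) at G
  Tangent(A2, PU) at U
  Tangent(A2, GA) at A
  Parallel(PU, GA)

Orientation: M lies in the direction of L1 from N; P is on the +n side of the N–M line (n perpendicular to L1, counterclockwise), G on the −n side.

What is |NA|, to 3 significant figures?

58.4

The slot axis is L1's direction at -24.5°, so u = (cos -24.5°, sin -24.5°) = (0.910, -0.415) and n = (−sin -24.5°, cos -24.5°) = (0.415, 0.910). N is at the origin and M lies 56.8 along u from N, so M = 56.8·u = (51.7, -23.6). Tangency of A1 to both parallel lines with radius 13.5 puts P and G at N ± 13.5·n: P = (5.60, 12.3), G = (-5.60, -12.3). Equal radii place U and A the same way about M: U = M + 13.5·n = (57.3, -11.3), A = M − 13.5·n = (46.1, -35.8). Then |NA| = |A − N| = 58.4.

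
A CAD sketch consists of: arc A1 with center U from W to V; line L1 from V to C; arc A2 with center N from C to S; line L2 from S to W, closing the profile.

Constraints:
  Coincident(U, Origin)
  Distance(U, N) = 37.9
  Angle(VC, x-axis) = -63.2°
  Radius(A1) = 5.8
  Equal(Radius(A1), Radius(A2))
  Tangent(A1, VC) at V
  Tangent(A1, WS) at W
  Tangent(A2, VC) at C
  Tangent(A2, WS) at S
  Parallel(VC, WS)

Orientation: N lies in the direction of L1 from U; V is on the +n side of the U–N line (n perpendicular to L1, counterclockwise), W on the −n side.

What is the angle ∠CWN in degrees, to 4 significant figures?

8.317°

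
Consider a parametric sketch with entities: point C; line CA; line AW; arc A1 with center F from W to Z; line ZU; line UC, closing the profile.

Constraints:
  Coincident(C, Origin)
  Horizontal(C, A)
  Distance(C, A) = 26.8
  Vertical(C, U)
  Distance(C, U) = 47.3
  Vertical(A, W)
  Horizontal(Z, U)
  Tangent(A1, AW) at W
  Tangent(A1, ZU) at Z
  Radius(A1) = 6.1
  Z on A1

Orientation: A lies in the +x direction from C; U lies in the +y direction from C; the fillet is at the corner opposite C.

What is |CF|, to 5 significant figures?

46.108

CU is vertical with |CU| = 47.3 and U on the +y side, so U = (0.0000, 47.300). The virtual corner opposite C is at (26.800, 47.300). A1 meets AW tangentially, so FW is at right angles to AW and A1 meets ZU tangentially, so FZ is at right angles to ZU, with radius 6.1, so the center F sits 6.1 in from both sides at F = (20.700, 41.200). Then |CF| = |F − C| = 46.108.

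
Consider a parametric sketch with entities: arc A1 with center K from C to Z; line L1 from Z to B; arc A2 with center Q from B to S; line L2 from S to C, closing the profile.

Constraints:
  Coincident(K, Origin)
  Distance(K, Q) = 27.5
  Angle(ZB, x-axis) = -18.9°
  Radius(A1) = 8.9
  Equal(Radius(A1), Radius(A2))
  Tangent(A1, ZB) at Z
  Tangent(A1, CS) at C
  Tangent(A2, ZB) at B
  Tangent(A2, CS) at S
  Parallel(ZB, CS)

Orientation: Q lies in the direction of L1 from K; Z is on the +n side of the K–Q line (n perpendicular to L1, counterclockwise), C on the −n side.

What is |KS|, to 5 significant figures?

28.904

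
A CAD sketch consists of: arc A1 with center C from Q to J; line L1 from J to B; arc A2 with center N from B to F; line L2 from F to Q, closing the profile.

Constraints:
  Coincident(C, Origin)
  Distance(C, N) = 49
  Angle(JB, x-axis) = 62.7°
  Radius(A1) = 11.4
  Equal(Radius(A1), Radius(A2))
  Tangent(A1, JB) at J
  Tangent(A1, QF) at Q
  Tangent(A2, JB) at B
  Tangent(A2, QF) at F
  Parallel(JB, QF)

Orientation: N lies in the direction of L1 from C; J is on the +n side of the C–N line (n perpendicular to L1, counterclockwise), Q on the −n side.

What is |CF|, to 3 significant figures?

50.3

The slot axis is L1's direction at 62.7°, so u = (cos 62.7°, sin 62.7°) = (0.459, 0.889) and n = (−sin 62.7°, cos 62.7°) = (-0.889, 0.459). C is at the origin and N lies 49.0 along u from C, so N = 49.0·u = (22.5, 43.5). Tangency of A1 to both parallel lines with radius 11.4 puts J and Q at C ± 11.4·n: J = (-10.1, 5.23), Q = (10.1, -5.23). Equal radii place B and F the same way about N: B = N + 11.4·n = (12.3, 48.8), F = N − 11.4·n = (32.6, 38.3). Then |CF| = |F − C| = 50.3.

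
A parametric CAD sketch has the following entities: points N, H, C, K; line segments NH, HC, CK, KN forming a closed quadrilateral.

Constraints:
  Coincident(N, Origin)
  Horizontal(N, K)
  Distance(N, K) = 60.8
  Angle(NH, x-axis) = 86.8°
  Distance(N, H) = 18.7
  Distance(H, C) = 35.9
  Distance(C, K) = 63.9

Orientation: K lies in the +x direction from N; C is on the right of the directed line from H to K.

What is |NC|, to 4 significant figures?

17.20

N is at the origin; N and K share the same y with |NK| = 60.8 and K in +x, so K = (60.8, 0). NH runs at 86.8° with |NH| = 18.7, so H = (1.044, 18.67). C is determined by |HC| = 35.9 and |CK| = 63.9 together: it lies at the intersection of circle(H, 35.9) and circle(K, 63.9). With |HK| = 62.61, the foot of the radical line on HK is 8.985 from H and the perpendicular offset is √(35.9² − 8.985²) = 34.76. Taking the right-of-HK solution: C = (-0.7459, -17.18).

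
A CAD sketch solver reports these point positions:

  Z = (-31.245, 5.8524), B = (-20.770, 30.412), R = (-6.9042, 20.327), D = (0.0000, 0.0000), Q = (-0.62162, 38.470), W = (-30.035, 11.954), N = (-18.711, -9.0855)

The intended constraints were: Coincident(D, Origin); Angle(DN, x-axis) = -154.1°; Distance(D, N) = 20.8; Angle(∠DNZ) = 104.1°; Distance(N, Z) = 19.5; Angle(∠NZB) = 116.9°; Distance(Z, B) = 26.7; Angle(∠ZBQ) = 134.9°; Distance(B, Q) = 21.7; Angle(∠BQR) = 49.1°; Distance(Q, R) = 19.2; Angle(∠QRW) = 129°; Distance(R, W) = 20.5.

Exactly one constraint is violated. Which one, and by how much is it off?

Distance(R, W) = 20.5 — off by 4.10.

D = (0.00, 0.00) ✓; DN at -154.1° ✓; |DN| = 20.80 ✓; ∠DNZ = 104.1° ✓; |NZ| = 19.50 ✓; ∠NZB = 116.9° ✓; |ZB| = 26.70 ✓; ∠ZBQ = 134.9° ✓; |BQ| = 21.70 ✓; ∠BQR = 49.10° ✓; |QR| = 19.20 ✓; ∠QRW = 129.0° ✓; |RW| = 24.60 ✗.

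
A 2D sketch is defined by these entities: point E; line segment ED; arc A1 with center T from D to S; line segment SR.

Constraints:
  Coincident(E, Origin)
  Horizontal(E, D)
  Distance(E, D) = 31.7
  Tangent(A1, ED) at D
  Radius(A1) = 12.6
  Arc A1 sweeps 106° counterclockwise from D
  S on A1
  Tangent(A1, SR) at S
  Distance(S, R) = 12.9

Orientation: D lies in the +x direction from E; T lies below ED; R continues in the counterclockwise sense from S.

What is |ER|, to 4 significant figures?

36.69

E is at the origin; E and D share the same y with |ED| = 31.7 and D on the +x side, so D = (31.70, 0.000). Tangency of A1 to ED means the radius TD is perpendicular to ED, so T = D + (0, -12.6) = (31.70, -12.60). On A1, D sits at bearing 90° from T; a 106° counterclockwise sweep puts S at bearing 196°, so S = T + 12.6·(cos 196°, sin 196°) = (19.59, -16.07). Tangency of A1 to SR means the radius TS is perpendicular to SR, so SR runs along (−sin 196°, cos 196°); with |SR| = 12.9, R = (23.14, -28.47). Then |ER| = |R − E| = 36.69.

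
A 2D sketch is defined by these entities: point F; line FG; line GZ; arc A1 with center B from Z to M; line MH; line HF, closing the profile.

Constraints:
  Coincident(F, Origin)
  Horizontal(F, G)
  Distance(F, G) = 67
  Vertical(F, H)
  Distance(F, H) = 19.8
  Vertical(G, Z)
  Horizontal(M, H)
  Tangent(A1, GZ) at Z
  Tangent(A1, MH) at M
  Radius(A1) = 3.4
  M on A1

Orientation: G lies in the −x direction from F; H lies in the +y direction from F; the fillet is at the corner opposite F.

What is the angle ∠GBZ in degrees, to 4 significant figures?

78.29°

The virtual corner opposite F is at (-67.00, 19.80). Tangency of A1 to GZ means the radius BZ is perpendicular to GZ and since A1 is tangent to MH there, BM ⟂ MH, with radius 3.4, so the center B sits 3.4 in from both sides at B = (-63.60, 16.40). That places the tangent points at Z = (-67.00, 16.40) on GZ and M = (-63.60, 19.80) on MH. Then cos ∠GBZ = BG·BZ / (|BG||BZ|), giving 78.29°.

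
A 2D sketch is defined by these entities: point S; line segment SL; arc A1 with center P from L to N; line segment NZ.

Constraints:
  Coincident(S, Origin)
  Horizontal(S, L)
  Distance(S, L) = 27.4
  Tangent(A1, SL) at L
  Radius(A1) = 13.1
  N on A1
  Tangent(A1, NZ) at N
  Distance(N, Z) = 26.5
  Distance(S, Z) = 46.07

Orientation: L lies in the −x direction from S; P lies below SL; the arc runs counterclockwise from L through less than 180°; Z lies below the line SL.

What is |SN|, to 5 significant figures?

43.122

Checks: |PN| = 13.10 ✓; ∠(PN, NZ) = 90.00° ✓; |NZ| = 26.50 ✓; |SZ| = 46.07 ✓.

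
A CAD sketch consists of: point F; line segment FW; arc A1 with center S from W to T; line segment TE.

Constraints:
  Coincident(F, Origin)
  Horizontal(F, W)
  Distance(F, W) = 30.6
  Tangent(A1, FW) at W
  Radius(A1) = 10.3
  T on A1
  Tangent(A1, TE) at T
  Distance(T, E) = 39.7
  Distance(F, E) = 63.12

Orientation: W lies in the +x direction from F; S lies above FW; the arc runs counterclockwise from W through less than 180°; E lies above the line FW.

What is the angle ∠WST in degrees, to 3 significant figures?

94.8°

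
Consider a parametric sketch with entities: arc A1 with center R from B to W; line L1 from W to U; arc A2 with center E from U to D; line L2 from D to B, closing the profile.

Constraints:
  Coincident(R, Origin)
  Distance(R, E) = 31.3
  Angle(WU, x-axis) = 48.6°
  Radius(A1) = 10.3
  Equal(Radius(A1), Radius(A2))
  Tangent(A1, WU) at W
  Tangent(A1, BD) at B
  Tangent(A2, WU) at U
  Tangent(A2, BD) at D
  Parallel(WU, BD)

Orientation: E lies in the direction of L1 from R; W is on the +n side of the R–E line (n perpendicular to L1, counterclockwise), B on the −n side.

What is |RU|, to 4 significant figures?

32.95

The slot axis is L1's direction at 48.6°, so u = (cos 48.6°, sin 48.6°) = (0.6613, 0.7501) and n = (−sin 48.6°, cos 48.6°) = (-0.7501, 0.6613). R is at the origin and E lies 31.3 along u from R, so E = 31.3·u = (20.70, 23.48). Tangency of A1 to both parallel lines with radius 10.3 puts W and B at R ± 10.3·n: W = (-7.726, 6.812), B = (7.726, -6.812). Equal radii place U and D the same way about E: U = E + 10.3·n = (12.97, 30.29), D = E − 10.3·n = (28.43, 16.67). Then |RU| = |U − R| = 32.95.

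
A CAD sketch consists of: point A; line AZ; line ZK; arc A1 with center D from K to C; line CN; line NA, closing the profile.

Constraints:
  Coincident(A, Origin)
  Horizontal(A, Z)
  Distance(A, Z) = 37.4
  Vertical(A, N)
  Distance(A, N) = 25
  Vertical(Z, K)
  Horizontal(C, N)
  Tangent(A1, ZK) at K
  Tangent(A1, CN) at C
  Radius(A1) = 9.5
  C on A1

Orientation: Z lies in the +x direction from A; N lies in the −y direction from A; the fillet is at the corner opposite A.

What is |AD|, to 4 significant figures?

31.92

A and N share the same x with |AN| = 25.0 and N on the −y side, so N = (0.000, -25.00). The virtual corner opposite A is at (37.40, -25.00). A1 meets ZK tangentially, so DK is at right angles to ZK and tangency of A1 to CN means the radius DC is perpendicular to CN, with radius 9.5, so the center D sits 9.5 in from both sides at D = (27.90, -15.50). Then |AD| = |D − A| = 31.92.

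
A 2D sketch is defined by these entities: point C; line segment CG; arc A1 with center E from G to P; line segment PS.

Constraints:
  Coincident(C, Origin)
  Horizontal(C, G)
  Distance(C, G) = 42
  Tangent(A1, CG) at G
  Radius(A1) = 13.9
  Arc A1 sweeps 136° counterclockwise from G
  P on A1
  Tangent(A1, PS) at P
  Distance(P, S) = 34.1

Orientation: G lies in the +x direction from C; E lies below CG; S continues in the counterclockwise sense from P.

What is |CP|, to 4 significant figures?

40.22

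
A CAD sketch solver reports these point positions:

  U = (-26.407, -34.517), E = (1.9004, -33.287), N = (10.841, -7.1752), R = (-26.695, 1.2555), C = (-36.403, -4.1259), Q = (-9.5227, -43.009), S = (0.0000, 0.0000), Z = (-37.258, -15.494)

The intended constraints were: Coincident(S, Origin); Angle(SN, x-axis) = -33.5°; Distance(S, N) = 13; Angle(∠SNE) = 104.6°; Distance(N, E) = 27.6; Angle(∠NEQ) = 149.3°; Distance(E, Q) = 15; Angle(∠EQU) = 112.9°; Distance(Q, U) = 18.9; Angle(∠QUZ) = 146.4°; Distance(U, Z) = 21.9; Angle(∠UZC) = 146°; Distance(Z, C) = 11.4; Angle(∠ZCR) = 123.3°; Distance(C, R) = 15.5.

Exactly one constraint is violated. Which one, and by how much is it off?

Distance(C, R) = 15.5 — off by 4.40.

S = (0.00, 0.00) ✓; SN at -33.50° ✓; |SN| = 13.00 ✓; ∠SNE = 104.6° ✓; |NE| = 27.60 ✓; ∠NEQ = 149.3° ✓; |EQ| = 15.00 ✓; ∠EQU = 112.9° ✓; |QU| = 18.90 ✓; ∠QUZ = 146.4° ✓; |UZ| = 21.90 ✓; ∠UZC = 146.0° ✓; |ZC| = 11.40 ✓; ∠ZCR = 123.3° ✓; |CR| = 11.10 ✗.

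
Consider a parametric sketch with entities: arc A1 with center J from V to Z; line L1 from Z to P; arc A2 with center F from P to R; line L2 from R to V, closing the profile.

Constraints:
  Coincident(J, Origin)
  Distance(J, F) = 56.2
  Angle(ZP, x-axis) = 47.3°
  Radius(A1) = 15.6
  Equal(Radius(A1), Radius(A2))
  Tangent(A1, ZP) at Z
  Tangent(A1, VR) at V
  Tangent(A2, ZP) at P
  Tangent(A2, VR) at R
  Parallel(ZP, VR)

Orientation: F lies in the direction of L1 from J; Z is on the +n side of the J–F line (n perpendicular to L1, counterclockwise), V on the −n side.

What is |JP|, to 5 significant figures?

58.325

The slot axis is L1's direction at 47.3°, so u = (cos 47.3°, sin 47.3°) = (0.67816, 0.73491) and n = (−sin 47.3°, cos 47.3°) = (-0.73491, 0.67816). J is at the origin and F lies 56.2 along u from J, so F = 56.2·u = (38.113, 41.302). Tangency of A1 to both parallel lines with radius 15.6 puts Z and V at J ± 15.6·n: Z = (-11.465, 10.579), V = (11.465, -10.579). Equal radii place P and R the same way about F: P = F + 15.6·n = (26.648, 51.881), R = F − 15.6·n = (49.577, 30.723). Then |JP| = |P − J| = 58.325.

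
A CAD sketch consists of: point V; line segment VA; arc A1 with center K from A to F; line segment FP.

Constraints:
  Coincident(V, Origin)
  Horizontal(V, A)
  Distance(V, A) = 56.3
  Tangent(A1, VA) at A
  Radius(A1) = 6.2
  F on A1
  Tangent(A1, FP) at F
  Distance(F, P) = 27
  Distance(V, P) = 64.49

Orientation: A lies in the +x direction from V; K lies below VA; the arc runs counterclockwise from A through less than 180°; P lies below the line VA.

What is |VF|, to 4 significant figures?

50.72

Checks: |KF| = 6.200 ✓; ∠(KF, FP) = 90.00° ✓; |FP| = 27.00 ✓; |VP| = 64.49 ✓.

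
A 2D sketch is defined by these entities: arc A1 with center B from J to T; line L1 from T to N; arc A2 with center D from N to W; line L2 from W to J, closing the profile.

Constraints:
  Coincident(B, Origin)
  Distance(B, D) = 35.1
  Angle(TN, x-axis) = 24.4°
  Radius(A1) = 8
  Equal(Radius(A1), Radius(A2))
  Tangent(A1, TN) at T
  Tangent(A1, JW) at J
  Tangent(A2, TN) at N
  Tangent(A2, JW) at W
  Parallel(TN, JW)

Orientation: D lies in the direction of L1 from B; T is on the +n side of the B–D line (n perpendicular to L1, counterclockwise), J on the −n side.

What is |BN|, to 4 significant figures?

36.00

The slot axis is L1's direction at 24.4°, so u = (cos 24.4°, sin 24.4°) = (0.9107, 0.4131) and n = (−sin 24.4°, cos 24.4°) = (-0.4131, 0.9107). B is at the origin and D lies 35.1 along u from B, so D = 35.1·u = (31.96, 14.50). Tangency of A1 to both parallel lines with radius 8.0 puts T and J at B ± 8.0·n: T = (-3.305, 7.285), J = (3.305, -7.285). Equal radii place N and W the same way about D: N = D + 8.0·n = (28.66, 21.79), W = D − 8.0·n = (35.27, 7.214). Then |BN| = |N − B| = 36.00.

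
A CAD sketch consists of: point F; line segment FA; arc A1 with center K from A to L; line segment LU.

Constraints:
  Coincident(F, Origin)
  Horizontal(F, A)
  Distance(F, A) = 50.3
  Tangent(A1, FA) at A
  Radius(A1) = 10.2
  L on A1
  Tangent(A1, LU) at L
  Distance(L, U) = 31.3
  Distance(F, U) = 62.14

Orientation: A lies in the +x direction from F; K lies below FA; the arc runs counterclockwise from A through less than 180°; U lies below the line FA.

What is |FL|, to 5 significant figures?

41.921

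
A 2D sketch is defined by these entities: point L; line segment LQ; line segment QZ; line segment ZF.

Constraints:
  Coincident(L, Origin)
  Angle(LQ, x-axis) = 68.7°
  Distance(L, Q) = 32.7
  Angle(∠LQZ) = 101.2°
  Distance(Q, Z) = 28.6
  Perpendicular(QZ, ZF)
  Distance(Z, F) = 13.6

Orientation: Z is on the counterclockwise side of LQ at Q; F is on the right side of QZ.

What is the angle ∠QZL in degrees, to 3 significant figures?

42.5°

L is at the origin; LQ runs at 68.7° with length 32.7, so Q = 32.7·(cos 68.7°, sin 68.7°) = (11.9, 30.5). ∠LQZ = 101.2°, so QZ runs at 68.7° + (180° − 101.2°) = 148° from the x-axis; with |QZ| = 28.6, Z = Q + 28.6·(cos 148°, sin 148°) = (-12.2, 45.8). Then cos ∠QZL = ZQ·ZL / (|ZQ||ZL|), giving 42.5°.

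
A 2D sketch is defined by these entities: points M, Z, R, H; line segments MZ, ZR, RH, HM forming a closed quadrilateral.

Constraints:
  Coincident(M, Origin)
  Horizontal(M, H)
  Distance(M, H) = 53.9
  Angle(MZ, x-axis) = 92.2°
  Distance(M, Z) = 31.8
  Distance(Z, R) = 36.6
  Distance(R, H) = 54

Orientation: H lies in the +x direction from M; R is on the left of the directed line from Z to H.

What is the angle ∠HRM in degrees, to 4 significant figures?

57.40°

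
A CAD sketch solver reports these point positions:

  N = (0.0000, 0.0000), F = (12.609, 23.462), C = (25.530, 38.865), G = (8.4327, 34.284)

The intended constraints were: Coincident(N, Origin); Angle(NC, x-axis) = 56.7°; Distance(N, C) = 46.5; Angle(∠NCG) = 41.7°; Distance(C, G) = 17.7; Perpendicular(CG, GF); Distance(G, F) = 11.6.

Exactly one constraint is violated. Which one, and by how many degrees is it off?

Perpendicular(CG, GF) — off by 6.10°.

N = (0.00, 0.00) ✓; NC at 56.70° ✓; |NC| = 46.50 ✓; ∠NCG = 41.70° ✓; |CG| = 17.70 ✓; ∠(CG, GF) = 96.10° ✗; |GF| = 11.60 ✓.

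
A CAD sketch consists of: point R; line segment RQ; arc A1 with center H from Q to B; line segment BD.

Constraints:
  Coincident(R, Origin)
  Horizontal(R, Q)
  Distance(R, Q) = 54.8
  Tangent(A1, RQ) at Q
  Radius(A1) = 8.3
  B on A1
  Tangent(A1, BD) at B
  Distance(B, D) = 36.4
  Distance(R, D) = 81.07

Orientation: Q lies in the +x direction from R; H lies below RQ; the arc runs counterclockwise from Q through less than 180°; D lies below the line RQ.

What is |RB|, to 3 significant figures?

49.7

Checks: |RQ| = 54.80 ✓; |HB| = 8.300 ✓; ∠(HB, BD) = 90.00° ✓; |BD| = 36.40 ✓; |RD| = 81.07 ✓.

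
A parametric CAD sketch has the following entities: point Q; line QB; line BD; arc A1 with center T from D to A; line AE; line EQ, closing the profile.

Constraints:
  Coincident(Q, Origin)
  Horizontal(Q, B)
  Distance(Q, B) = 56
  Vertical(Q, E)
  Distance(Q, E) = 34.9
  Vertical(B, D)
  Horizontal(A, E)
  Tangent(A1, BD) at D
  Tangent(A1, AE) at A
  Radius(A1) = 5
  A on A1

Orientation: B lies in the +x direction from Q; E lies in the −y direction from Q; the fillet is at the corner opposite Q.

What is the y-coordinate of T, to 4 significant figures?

-29.90

Q is at the origin; Q and B share the same y with |QB| = 56.0 and B on the +x side, so B = (56.00, 0.000). QE is vertical with |QE| = 34.9 and E on the −y side, so E = (0.000, -34.90). The virtual corner opposite Q is at (56.00, -34.90). A1 meets BD tangentially, so TD is at right angles to BD and A1 meets AE tangentially, so TA is at right angles to AE, with radius 5.0, so the center T sits 5.0 in from both sides at T = (51.00, -29.90). So T.y = -29.90.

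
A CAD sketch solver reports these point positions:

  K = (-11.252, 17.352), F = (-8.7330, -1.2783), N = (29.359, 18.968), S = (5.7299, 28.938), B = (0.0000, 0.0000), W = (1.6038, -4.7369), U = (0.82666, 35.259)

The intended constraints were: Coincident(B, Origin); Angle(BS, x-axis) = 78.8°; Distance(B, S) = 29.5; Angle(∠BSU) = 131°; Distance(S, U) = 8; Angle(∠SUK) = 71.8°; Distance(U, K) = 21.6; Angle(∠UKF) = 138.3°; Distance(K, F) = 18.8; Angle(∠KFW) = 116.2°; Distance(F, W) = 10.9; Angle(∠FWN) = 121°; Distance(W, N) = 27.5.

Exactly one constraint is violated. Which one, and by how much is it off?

Distance(W, N) = 27.5 — off by 9.00.

B = (0.00, 0.00) ✓; BS at 78.80° ✓; |BS| = 29.50 ✓; ∠BSU = 131.0° ✓; |SU| = 8.000 ✓; ∠SUK = 71.80° ✓; |UK| = 21.60 ✓; ∠UKF = 138.3° ✓; |KF| = 18.80 ✓; ∠KFW = 116.2° ✓; |FW| = 10.90 ✓; ∠FWN = 121.0° ✓; |WN| = 36.50 ✗.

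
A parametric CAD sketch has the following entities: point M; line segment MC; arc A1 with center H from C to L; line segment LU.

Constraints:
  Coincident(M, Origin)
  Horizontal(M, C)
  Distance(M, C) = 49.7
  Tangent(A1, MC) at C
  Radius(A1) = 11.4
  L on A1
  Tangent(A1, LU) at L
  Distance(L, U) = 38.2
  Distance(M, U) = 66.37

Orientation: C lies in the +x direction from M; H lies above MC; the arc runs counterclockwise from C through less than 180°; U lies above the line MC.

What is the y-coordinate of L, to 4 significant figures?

16.49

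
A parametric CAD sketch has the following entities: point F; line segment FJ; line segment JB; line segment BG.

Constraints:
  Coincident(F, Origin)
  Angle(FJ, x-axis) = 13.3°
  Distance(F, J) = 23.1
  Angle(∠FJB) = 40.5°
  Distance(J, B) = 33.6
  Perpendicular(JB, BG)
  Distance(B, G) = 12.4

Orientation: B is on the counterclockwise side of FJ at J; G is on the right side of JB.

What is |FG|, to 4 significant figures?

31.75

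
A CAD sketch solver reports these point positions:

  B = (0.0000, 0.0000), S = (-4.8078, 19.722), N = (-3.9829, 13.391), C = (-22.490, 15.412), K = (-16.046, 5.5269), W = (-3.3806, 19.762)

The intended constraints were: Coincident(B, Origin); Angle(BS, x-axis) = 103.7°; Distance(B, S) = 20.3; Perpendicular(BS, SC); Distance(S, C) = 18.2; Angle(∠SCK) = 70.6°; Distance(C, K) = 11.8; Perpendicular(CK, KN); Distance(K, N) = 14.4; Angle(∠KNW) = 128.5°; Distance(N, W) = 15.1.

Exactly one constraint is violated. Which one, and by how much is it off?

Distance(N, W) = 15.1 — off by 8.70.

B = (0.00, 0.00) ✓; BS at 103.7° ✓; |BS| = 20.30 ✓; ∠(BS, SC) = 90.00° ✓; |SC| = 18.20 ✓; ∠SCK = 70.60° ✓; |CK| = 11.80 ✓; ∠(CK, KN) = 90.00° ✓; |KN| = 14.40 ✓; ∠KNW = 128.5° ✓; |NW| = 6.399 ✗.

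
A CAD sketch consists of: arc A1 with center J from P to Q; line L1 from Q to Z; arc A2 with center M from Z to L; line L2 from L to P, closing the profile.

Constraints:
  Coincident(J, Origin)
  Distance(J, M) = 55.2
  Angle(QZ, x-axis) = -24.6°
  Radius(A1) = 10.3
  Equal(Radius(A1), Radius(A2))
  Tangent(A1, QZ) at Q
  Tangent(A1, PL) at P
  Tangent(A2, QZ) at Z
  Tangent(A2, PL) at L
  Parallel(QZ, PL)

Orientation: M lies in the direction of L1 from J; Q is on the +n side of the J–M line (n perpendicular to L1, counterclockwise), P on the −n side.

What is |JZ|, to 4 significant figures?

56.15

The slot axis is L1's direction at -24.6°, so u = (cos -24.6°, sin -24.6°) = (0.9092, -0.4163) and n = (−sin -24.6°, cos -24.6°) = (0.4163, 0.9092). J is at the origin and M lies 55.2 along u from J, so M = 55.2·u = (50.19, -22.98). Tangency of A1 to both parallel lines with radius 10.3 puts Q and P at J ± 10.3·n: Q = (4.288, 9.365), P = (-4.288, -9.365). Equal radii place Z and L the same way about M: Z = M + 10.3·n = (54.48, -13.61), L = M − 10.3·n = (45.90, -32.34). Then |JZ| = |Z − J| = 56.15.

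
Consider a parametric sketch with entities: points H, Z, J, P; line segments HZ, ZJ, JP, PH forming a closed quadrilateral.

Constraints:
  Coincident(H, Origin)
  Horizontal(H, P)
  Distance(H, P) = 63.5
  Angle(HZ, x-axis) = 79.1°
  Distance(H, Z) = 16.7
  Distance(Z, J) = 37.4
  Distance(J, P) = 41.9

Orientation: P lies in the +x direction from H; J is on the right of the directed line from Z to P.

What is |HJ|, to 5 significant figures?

28.221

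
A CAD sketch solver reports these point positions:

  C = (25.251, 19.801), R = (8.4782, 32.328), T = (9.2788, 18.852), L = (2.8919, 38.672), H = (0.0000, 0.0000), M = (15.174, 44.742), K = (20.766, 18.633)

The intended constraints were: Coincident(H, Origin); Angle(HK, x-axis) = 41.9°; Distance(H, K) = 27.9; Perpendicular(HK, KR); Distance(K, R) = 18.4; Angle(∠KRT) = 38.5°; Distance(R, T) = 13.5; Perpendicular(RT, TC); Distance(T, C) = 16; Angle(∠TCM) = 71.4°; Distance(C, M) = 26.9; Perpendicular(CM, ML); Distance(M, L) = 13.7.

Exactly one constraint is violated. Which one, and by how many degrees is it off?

Perpendicular(CM, ML) — off by 4.30°.

H = (0.00, 0.00) ✓; HK at 41.90° ✓; |HK| = 27.90 ✓; ∠(HK, KR) = 90.00° ✓; |KR| = 18.40 ✓; ∠KRT = 38.50° ✓; |RT| = 13.50 ✓; ∠(RT, TC) = 90.00° ✓; |TC| = 16.00 ✓; ∠TCM = 71.40° ✓; |CM| = 26.90 ✓; ∠(CM, ML) = 94.30° ✗; |ML| = 13.70 ✓.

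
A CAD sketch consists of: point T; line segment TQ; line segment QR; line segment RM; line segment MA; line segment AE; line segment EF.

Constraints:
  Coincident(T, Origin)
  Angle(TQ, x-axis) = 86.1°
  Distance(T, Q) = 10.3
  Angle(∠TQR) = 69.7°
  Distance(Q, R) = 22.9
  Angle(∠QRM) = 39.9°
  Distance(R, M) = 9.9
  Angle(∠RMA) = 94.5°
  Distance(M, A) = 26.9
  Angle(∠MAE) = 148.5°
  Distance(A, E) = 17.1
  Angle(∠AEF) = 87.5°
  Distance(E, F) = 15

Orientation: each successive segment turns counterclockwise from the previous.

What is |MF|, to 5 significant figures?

39.393

T is at the origin; TQ runs at 86.1° with length 10.3, so Q = (0.70056, 10.276). ∠TQR = 69.7° gives QR at -163.60° from the x-axis; with |QR| = 22.9, R = (-21.268, 3.8105). ∠QRM = 39.9° gives RM at -23.500° from the x-axis; with |RM| = 9.9, M = (-12.189, -0.13709). ∠RMA = 94.5° gives MA at 62.000° from the x-axis; with |MA| = 26.9, A = (0.43995, 23.614). ∠MAE = 148.5° gives AE at 93.500° from the x-axis; with |AE| = 17.1, E = (-0.60398, 40.682). ∠AEF = 87.5° gives EF at -174.00° from the x-axis; with |EF| = 15.0, F = (-15.522, 39.114). Then |MF| = |F − M| = 39.393.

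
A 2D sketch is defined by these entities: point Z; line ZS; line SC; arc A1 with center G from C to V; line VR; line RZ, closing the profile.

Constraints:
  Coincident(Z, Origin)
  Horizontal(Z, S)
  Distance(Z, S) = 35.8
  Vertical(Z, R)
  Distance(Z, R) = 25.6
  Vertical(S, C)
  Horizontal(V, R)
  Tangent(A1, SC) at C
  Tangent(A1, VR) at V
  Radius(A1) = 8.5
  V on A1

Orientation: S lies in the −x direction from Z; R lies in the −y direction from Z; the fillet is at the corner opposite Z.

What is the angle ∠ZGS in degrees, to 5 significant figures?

84.369°

Z is at the origin; Z and S share the same y with |ZS| = 35.8 and S on the −x side, so S = (-35.800, 0.0000). ZR is vertical with |ZR| = 25.6 and R on the −y side, so R = (0.0000, -25.600). The virtual corner opposite Z is at (-35.800, -25.600). The tangent condition forces GC to be normal to SC and A1 meets VR tangentially, so GV is at right angles to VR, with radius 8.5, so the center G sits 8.5 in from both sides at G = (-27.300, -17.100). Then cos ∠ZGS = GZ·GS / (|GZ||GS|), giving 84.369°.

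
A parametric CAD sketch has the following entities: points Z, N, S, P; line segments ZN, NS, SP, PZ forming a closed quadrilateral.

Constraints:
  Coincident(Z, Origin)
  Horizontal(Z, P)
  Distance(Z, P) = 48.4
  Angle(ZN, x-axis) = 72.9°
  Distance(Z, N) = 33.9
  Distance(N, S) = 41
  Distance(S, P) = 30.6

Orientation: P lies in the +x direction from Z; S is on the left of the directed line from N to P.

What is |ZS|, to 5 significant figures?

59.357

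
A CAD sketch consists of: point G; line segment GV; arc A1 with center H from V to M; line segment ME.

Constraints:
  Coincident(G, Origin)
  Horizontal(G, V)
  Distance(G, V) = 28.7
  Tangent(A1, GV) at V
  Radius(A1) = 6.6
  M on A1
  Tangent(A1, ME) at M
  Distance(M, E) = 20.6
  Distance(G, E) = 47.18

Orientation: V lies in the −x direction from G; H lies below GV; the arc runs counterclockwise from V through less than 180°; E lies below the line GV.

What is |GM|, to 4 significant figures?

35.47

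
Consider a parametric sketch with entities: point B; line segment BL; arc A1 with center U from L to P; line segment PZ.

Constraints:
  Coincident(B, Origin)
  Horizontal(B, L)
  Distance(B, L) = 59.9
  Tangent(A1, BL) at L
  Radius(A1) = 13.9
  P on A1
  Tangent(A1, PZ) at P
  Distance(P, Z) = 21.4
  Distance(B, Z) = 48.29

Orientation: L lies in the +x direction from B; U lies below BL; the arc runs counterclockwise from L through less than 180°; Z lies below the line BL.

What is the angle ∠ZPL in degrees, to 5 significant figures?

146.04°

Checks: |UP| = 13.90 ✓; ∠(UP, PZ) = 90.00° ✓; |PZ| = 21.40 ✓; |BZ| = 48.29 ✓.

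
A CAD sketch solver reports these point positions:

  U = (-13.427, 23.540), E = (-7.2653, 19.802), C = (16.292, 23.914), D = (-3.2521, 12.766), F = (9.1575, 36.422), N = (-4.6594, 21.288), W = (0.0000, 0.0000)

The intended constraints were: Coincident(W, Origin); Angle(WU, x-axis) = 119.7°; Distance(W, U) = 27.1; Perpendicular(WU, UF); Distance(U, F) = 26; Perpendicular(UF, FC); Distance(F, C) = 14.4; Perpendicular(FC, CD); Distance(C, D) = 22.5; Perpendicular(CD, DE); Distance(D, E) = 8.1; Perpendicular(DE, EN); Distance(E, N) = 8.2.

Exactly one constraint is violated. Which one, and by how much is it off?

Distance(E, N) = 8.2 — off by 5.20.

W = (0.00, 0.00) ✓; WU at 119.7° ✓; |WU| = 27.10 ✓; ∠(WU, UF) = 90.00° ✓; |UF| = 26.00 ✓; ∠(UF, FC) = 90.00° ✓; |FC| = 14.40 ✓; ∠(FC, CD) = 90.00° ✓; |CD| = 22.50 ✓; ∠(CD, DE) = 90.00° ✓; |DE| = 8.100 ✓; ∠(DE, EN) = 90.01° ✓; |EN| = 3.000 ✗.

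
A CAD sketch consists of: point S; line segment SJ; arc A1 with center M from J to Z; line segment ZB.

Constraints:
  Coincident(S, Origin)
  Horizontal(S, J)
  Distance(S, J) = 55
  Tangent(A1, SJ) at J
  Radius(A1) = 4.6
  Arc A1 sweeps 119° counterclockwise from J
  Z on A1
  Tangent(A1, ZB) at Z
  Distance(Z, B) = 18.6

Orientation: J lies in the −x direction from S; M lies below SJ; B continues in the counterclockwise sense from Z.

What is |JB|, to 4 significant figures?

23.63

S is at the origin; S and J share the same y with |SJ| = 55.0 and J on the −x side, so J = (-55.00, 0.000). The tangent condition forces MJ to be normal to SJ, so M = J + (0, -4.6) = (-55.00, -4.600). On A1, J sits at bearing 90° from M; a 119° counterclockwise sweep puts Z at bearing 209°, so Z = M + 4.6·(cos 209°, sin 209°) = (-59.02, -6.830). A1 meets ZB tangentially, so MZ is at right angles to ZB, so ZB runs along (−sin 209°, cos 209°); with |ZB| = 18.6, B = (-50.01, -23.10). Then |JB| = |B − J| = 23.63.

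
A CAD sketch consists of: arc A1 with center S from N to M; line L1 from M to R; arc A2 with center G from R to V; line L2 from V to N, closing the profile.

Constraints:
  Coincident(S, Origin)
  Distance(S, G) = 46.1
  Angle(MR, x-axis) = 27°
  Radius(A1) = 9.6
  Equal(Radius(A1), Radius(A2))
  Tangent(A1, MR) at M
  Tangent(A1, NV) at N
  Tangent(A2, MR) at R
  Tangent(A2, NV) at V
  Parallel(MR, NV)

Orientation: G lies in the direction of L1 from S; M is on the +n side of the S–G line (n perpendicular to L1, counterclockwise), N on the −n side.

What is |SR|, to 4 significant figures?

47.09

Tangency of A1 to both parallel lines with radius 9.6 puts M and N at S ± 9.6·n: M = (-4.358, 8.554), N = (4.358, -8.554). Equal radii place R and V the same way about G: R = G + 9.6·n = (36.72, 29.48), V = G − 9.6·n = (45.43, 12.38). Then |SR| = |R − S| = 47.09.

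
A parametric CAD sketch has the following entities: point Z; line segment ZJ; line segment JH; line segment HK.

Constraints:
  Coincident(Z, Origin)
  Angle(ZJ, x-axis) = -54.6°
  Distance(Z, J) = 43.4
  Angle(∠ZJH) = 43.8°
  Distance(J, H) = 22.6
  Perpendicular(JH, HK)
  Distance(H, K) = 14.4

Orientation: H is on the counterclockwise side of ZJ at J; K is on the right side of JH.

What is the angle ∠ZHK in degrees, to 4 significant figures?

163.8°

Z is at the origin; ZJ runs at -54.6° with length 43.4, so J = 43.4·(cos -54.6°, sin -54.6°) = (25.14, -35.38). ∠ZJH = 43.8°, so JH runs at -54.6° + (180° − 43.8°) = 81.60° from the x-axis; with |JH| = 22.6, H = J + 22.6·(cos 81.60°, sin 81.60°) = (28.44, -13.02). The perpendicularity gives HK at right angles to JH; with |HK| = 14.4 on the right of JH, K = H + 14.4·(0.9893, -0.1461) = (42.69, -15.12). Then cos ∠ZHK = HZ·HK / (|HZ||HK|), giving 163.8°.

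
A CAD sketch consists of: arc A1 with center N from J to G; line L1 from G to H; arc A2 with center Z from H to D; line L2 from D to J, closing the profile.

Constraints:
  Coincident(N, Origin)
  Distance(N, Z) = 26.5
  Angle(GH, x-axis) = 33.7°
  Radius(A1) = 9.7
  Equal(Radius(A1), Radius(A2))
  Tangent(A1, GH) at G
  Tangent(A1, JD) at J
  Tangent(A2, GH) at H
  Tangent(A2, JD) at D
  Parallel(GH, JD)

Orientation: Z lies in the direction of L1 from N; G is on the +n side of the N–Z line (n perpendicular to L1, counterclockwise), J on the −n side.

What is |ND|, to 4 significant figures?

28.22

The slot axis is L1's direction at 33.7°, so u = (cos 33.7°, sin 33.7°) = (0.8320, 0.5548) and n = (−sin 33.7°, cos 33.7°) = (-0.5548, 0.8320). N is at the origin and Z lies 26.5 along u from N, so Z = 26.5·u = (22.05, 14.70). Tangency of A1 to both parallel lines with radius 9.7 puts G and J at N ± 9.7·n: G = (-5.382, 8.070), J = (5.382, -8.070). Equal radii place H and D the same way about Z: H = Z + 9.7·n = (16.66, 22.77), D = Z − 9.7·n = (27.43, 6.633). Then |ND| = |D − N| = 28.22.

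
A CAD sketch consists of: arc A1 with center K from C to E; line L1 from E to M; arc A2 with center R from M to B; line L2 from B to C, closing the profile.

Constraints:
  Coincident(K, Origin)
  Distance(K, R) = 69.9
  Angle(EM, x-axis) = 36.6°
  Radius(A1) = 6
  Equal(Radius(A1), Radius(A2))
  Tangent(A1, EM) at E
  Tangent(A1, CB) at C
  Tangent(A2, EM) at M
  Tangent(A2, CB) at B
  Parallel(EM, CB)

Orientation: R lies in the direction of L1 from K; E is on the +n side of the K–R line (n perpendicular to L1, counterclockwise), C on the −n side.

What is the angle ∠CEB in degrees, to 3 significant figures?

80.3°

The slot axis is L1's direction at 36.6°, so u = (cos 36.6°, sin 36.6°) = (0.803, 0.596) and n = (−sin 36.6°, cos 36.6°) = (-0.596, 0.803). K is at the origin and R lies 69.9 along u from K, so R = 69.9·u = (56.1, 41.7). Tangency of A1 to both parallel lines with radius 6.0 puts E and C at K ± 6.0·n: E = (-3.58, 4.82), C = (3.58, -4.82). Equal radii place M and B the same way about R: M = R + 6.0·n = (52.5, 46.5), B = R − 6.0·n = (59.7, 36.9). Then cos ∠CEB = EC·EB / (|EC||EB|), giving 80.3°.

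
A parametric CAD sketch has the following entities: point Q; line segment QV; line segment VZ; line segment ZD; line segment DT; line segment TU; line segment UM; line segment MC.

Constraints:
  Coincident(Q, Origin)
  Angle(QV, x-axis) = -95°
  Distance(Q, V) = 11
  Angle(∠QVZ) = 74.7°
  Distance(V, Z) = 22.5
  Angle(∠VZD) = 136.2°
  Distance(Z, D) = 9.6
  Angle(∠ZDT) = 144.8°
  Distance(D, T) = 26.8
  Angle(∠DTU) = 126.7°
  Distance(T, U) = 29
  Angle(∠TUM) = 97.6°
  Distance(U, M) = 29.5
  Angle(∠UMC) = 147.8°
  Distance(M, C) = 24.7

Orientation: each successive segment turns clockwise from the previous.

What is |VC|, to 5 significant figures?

24.074

∠TUM = 97.6° gives UM at -55.000° from the x-axis; with |UM| = 29.5, M = (20.744, 21.112). ∠UMC = 147.8° gives MC at -87.200° from the x-axis; with |MC| = 24.7, C = (21.950, -3.5583). Then |VC| = |C − V| = 24.074.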